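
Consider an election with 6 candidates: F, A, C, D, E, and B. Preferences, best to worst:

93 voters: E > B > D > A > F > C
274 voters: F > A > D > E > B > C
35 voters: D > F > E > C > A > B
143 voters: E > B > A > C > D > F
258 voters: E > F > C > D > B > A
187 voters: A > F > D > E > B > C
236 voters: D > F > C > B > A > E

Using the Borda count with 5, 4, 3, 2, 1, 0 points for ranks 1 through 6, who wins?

F

F: 93·1 + 274·5 + 35·4 + 143·0 + 258·4 + 187·4 + 236·4 = 4327
A: 93·2 + 274·4 + 35·1 + 143·3 + 258·0 + 187·5 + 236·1 = 2917
C: 93·0 + 274·0 + 35·2 + 143·2 + 258·3 + 187·0 + 236·3 = 1838
D: 93·3 + 274·3 + 35·5 + 143·1 + 258·2 + 187·3 + 236·5 = 3676
E: 93·5 + 274·2 + 35·3 + 143·5 + 258·5 + 187·2 + 236·0 = 3497
B: 93·4 + 274·1 + 35·0 + 143·4 + 258·1 + 187·1 + 236·2 = 2135
F has the highest Borda score (4327).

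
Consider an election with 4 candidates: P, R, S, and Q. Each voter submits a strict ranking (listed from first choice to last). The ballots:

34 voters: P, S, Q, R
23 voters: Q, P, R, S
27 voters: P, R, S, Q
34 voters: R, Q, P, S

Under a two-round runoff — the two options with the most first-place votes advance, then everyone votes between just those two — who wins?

Round 1 first-place votes: P 61, R 34, S 0, Q 23.
P and R advance.
Runoff: P is preferred to R by 84 voters; R by 34.
P wins the runoff.

P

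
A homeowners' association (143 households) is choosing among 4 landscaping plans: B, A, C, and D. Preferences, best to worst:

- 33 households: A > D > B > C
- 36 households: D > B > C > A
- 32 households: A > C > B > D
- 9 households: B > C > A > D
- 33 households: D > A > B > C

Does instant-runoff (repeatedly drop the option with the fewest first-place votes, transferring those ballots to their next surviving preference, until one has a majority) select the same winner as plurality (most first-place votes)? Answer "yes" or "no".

Instant-runoff — R1 B 9, A 65, C 0, D 69 (C out); R2 B 9, A 65, D 69 (B out); R3 A 74, D 69 (A winner). Winner: A.
Plurality — first-place votes: B 9, A 65, C 0, D 69. Winner: D.
The two methods disagree.

no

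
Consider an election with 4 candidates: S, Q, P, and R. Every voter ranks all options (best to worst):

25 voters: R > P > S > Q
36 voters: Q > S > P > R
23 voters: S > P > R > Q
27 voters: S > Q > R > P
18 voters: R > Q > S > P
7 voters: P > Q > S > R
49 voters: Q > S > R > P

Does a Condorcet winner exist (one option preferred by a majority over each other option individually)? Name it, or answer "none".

Q

Q vs S: 110–75 for Q.
Q vs P: 130–55 for Q.
Q vs R: 119–66 for Q.
Q beats every other option head-to-head.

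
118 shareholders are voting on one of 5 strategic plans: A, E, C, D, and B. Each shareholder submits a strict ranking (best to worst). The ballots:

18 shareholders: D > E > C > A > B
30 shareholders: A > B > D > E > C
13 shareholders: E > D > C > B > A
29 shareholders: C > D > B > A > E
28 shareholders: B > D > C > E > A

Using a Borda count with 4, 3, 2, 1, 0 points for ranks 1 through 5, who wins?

D

A: 18·1 + 30·4 + 13·0 + 29·1 + 28·0 = 167
E: 18·3 + 30·1 + 13·4 + 29·0 + 28·1 = 164
C: 18·2 + 30·0 + 13·2 + 29·4 + 28·2 = 234
D: 18·4 + 30·2 + 13·3 + 29·3 + 28·3 = 342
B: 18·0 + 30·3 + 13·1 + 29·2 + 28·4 = 273
D has the highest Borda score (342).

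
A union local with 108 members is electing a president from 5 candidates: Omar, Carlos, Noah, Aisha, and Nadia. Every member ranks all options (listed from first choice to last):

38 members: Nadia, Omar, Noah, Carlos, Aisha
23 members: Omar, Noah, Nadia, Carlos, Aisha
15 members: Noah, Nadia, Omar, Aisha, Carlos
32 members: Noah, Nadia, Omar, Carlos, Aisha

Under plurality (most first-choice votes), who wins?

First-place votes: Omar 23, Carlos 0, Noah 47, Aisha 0, Nadia 38.
Noah has the most first-place votes.

Noah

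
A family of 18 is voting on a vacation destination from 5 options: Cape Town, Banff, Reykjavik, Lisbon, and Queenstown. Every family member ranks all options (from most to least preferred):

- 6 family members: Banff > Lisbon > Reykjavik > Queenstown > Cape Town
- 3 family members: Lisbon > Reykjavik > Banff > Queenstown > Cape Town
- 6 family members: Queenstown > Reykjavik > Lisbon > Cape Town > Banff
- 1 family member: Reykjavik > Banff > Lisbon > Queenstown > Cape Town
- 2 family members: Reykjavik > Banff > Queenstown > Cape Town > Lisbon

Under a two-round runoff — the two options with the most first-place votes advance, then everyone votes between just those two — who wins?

Round 1 first-place votes: Cape Town 0, Banff 6, Reykjavik 3, Lisbon 3, Queenstown 6.
Banff and Queenstown advance.
Runoff: Banff is preferred to Queenstown by 12 voters; Queenstown by 6.
Banff wins the runoff.

Banff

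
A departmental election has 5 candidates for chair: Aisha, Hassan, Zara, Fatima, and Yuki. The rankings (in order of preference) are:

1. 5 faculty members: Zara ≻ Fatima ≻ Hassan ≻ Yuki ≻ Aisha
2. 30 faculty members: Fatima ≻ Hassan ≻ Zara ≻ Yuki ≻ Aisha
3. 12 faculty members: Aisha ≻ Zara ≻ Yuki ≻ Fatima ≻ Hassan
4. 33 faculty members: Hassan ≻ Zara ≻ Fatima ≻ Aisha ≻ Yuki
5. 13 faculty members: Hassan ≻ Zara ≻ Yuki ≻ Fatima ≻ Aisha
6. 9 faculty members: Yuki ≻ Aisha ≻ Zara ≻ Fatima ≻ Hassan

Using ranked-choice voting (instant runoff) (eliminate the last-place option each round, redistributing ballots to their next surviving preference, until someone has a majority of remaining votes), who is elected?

Round 1: Aisha 12, Hassan 46, Zara 5, Fatima 30, Yuki 9. Eliminate Zara.
Round 2: Aisha 12, Hassan 46, Fatima 35, Yuki 9. Eliminate Yuki.
Round 3: Aisha 21, Hassan 46, Fatima 35. Eliminate Aisha.
Round 4: Hassan 46, Fatima 56. Fatima has a majority.

Fatima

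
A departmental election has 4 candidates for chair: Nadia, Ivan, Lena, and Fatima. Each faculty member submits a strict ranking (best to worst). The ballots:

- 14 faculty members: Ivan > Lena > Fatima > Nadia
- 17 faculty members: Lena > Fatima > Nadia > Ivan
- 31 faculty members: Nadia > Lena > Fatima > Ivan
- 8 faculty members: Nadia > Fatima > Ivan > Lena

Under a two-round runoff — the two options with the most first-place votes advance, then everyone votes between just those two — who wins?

Round 1 first-place votes: Nadia 39, Ivan 14, Lena 17, Fatima 0.
Nadia and Lena advance.
Runoff: Nadia is preferred to Lena by 39 voters; Lena by 31.
Nadia wins the runoff.

Nadia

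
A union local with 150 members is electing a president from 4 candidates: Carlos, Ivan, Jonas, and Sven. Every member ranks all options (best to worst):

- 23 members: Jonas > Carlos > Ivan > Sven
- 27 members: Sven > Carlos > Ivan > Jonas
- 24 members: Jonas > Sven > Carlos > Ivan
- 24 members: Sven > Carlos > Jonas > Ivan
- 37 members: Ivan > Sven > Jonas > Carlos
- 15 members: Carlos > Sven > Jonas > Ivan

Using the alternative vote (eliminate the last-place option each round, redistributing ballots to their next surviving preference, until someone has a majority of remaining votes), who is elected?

Round 1: Carlos 15, Ivan 37, Jonas 47, Sven 51. Eliminate Carlos.
Round 2: Ivan 37, Jonas 47, Sven 66. Eliminate Ivan.
Round 3: Jonas 47, Sven 103. Sven has a majority.

Sven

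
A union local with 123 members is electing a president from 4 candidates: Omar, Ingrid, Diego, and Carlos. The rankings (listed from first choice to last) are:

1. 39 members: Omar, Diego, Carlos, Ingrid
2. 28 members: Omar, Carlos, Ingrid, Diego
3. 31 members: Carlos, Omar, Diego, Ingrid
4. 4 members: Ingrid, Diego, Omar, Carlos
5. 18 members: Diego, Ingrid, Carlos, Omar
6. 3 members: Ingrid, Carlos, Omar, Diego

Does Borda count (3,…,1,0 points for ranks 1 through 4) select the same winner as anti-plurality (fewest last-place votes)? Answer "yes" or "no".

Borda — scores: Omar 270, Ingrid 85, Diego 171, Carlos 212. Winner: Omar.
Anti-plurality — last-place votes: Omar 18, Ingrid 70, Diego 31, Carlos 4. Winner: Carlos.
The two methods disagree.

no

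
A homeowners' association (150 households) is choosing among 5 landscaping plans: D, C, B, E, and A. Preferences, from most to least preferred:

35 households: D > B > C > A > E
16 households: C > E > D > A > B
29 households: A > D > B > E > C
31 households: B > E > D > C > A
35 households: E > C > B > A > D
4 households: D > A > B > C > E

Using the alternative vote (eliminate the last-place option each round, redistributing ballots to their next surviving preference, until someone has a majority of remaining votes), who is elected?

Round 1: D 39, C 16, B 31, E 35, A 29. Eliminate C.
Round 2: D 39, B 31, E 51, A 29. Eliminate A.
Round 3: D 68, B 31, E 51. Eliminate B.
Round 4: D 68, E 82. E has a majority.

E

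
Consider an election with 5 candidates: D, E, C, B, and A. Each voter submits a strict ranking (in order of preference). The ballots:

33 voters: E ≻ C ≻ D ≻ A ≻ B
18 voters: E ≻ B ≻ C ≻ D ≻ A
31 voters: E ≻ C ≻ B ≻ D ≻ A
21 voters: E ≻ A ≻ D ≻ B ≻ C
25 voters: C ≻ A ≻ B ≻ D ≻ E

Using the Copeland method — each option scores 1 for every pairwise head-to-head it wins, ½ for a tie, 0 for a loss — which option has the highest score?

D: beats A; loses to E, C, and B → score 1.
E: beats D, C, B, and A → score 4.
C: beats D, B, and A; loses to E → score 3.
B: beats D; loses to E, C, and A → score 1.
A: beats B; loses to D, E, and C → score 1.
E has the best pairwise record.

E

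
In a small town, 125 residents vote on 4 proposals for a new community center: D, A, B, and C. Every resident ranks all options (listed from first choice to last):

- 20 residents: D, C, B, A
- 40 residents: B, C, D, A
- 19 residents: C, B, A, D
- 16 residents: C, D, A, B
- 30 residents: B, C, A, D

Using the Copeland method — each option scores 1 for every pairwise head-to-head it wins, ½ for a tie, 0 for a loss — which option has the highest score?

B

D: beats A; loses to B and C → score 1.
A: loses to D, B, and C → score 0.
B: beats D, A, and C → score 3.
C: beats D and A; loses to B → score 2.
B has the best pairwise record.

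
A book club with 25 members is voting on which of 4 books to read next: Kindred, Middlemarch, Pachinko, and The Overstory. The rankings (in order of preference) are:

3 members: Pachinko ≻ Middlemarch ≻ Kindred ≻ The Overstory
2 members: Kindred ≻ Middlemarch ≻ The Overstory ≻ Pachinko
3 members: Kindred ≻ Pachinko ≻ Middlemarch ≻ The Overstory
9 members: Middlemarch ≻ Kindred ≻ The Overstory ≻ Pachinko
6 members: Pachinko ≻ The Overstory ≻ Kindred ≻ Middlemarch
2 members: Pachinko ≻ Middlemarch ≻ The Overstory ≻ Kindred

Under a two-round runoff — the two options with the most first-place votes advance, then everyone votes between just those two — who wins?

Round 1 first-place votes: Kindred 5, Middlemarch 9, Pachinko 11, The Overstory 0.
Pachinko and Middlemarch advance.
Runoff: Pachinko is preferred to Middlemarch by 14 voters; Middlemarch by 11.
Pachinko wins the runoff.

Pachinko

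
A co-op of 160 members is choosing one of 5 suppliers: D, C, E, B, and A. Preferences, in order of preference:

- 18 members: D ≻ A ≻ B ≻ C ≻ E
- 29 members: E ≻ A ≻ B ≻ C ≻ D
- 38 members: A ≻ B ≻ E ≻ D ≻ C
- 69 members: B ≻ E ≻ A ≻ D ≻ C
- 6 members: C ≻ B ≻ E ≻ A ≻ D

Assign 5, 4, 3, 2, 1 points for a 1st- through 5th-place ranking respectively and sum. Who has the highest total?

B

D: 18·5 + 29·1 + 38·2 + 69·2 + 6·1 = 339
C: 18·2 + 29·2 + 38·1 + 69·1 + 6·5 = 231
E: 18·1 + 29·5 + 38·3 + 69·4 + 6·3 = 571
B: 18·3 + 29·3 + 38·4 + 69·5 + 6·4 = 662
A: 18·4 + 29·4 + 38·5 + 69·3 + 6·2 = 597
B has the highest Borda score (662).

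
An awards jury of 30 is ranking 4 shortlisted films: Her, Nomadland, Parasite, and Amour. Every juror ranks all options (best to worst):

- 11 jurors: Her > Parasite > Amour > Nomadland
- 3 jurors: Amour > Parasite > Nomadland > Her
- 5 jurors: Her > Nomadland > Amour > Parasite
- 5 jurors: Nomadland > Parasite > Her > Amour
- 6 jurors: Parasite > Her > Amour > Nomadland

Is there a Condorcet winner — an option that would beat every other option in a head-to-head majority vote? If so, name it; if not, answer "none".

Her

Her vs Nomadland: 22–8 for Her.
Her vs Parasite: 16–14 for Her.
Her vs Amour: 27–3 for Her.
Her beats every other option head-to-head.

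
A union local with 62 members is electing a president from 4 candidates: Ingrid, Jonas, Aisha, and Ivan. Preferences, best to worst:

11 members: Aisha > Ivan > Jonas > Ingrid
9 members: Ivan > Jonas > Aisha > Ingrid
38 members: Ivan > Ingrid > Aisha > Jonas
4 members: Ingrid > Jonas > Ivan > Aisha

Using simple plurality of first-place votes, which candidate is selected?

First-place votes: Ingrid 4, Jonas 0, Aisha 11, Ivan 47.
Ivan has the most first-place votes.

Ivan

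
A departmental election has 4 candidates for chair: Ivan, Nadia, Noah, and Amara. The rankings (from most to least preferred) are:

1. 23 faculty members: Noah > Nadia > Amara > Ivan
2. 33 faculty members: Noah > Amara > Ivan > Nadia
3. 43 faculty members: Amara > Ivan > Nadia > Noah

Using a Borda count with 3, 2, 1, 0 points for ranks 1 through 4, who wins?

Ivan: 23·0 + 33·1 + 43·2 = 119
Nadia: 23·2 + 33·0 + 43·1 = 89
Noah: 23·3 + 33·3 + 43·0 = 168
Amara: 23·1 + 33·2 + 43·3 = 218
Amara has the highest Borda score (218).

Amara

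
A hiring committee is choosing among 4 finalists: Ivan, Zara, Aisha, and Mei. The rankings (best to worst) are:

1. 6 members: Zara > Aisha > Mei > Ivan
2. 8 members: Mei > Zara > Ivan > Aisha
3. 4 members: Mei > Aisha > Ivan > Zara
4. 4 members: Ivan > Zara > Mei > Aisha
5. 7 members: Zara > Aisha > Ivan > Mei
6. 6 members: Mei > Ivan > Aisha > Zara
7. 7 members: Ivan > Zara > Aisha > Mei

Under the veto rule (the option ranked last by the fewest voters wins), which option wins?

Ivan

Last-place votes: Ivan 6, Zara 10, Aisha 12, Mei 14.
Ivan is ranked last by the fewest voters, so Ivan wins.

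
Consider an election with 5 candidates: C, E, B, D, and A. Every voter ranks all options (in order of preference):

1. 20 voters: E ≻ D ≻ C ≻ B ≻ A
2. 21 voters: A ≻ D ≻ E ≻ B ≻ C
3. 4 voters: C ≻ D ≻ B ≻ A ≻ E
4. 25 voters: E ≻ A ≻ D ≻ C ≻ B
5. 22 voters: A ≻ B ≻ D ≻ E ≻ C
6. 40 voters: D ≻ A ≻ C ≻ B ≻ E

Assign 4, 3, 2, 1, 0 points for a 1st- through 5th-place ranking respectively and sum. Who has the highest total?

D

C: 20·2 + 21·0 + 4·4 + 25·1 + 22·0 + 40·2 = 161
E: 20·4 + 21·2 + 4·0 + 25·4 + 22·1 + 40·0 = 244
B: 20·1 + 21·1 + 4·2 + 25·0 + 22·3 + 40·1 = 155
D: 20·3 + 21·3 + 4·3 + 25·2 + 22·2 + 40·4 = 389
A: 20·0 + 21·4 + 4·1 + 25·3 + 22·4 + 40·3 = 371
D has the highest Borda score (389).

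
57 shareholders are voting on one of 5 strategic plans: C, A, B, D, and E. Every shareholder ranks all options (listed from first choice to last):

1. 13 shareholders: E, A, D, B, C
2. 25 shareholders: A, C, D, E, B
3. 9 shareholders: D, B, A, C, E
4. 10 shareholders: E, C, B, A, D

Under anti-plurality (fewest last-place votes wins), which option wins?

Last-place votes: C 13, A 0, B 25, D 10, E 9.
A is ranked last by the fewest voters, so A wins.

A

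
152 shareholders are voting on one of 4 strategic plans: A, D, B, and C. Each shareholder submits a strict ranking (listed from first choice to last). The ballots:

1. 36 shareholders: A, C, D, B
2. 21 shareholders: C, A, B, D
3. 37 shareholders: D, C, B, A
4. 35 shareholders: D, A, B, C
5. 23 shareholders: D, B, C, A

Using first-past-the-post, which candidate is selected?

First-place votes: A 36, D 95, B 0, C 21.
D has the most first-place votes.

D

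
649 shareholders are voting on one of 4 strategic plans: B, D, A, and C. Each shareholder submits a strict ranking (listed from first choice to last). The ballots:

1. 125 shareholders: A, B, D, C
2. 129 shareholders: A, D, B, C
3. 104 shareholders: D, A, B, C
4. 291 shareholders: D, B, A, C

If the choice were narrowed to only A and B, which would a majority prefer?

Voters preferring A to B: 358; preferring B to A: 291.
A wins the head-to-head.

A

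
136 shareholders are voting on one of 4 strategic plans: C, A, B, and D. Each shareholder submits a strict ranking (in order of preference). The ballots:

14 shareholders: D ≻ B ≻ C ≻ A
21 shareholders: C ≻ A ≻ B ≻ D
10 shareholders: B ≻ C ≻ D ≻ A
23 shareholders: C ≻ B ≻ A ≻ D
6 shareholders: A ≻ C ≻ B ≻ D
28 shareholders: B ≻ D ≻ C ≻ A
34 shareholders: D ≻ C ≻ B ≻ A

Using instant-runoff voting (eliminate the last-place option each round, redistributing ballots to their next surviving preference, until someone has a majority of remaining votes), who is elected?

Round 1: C 44, A 6, B 38, D 48. Eliminate A.
Round 2: C 50, B 38, D 48. Eliminate B.
Round 3: C 60, D 76. D has a majority.

D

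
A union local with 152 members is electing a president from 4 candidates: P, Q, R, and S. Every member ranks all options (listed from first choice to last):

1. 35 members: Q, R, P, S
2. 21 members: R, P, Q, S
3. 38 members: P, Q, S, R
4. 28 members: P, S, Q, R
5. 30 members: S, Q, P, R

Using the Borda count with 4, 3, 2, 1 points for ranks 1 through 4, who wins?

P: 35·2 + 21·3 + 38·4 + 28·4 + 30·2 = 457
Q: 35·4 + 21·2 + 38·3 + 28·2 + 30·3 = 442
R: 35·3 + 21·4 + 38·1 + 28·1 + 30·1 = 285
S: 35·1 + 21·1 + 38·2 + 28·3 + 30·4 = 336
P has the highest Borda score (457).

P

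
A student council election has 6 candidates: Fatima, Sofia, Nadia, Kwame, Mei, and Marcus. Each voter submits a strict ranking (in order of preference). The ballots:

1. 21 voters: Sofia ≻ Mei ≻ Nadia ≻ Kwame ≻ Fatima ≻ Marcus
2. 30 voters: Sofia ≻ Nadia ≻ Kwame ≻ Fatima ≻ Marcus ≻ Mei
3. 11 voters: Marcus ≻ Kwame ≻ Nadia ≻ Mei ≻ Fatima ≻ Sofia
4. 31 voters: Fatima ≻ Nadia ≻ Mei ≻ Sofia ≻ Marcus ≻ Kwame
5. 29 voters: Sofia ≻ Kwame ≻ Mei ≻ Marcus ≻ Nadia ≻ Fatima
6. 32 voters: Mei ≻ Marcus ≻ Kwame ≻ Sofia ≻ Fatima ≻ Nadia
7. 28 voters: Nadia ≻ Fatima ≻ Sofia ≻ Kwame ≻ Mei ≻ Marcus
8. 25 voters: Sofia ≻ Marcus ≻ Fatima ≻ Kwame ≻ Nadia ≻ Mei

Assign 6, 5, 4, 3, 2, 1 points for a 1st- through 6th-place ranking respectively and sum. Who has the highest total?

Fatima: 21·2 + 30·3 + 11·2 + 31·6 + 29·1 + 32·2 + 28·5 + 25·4 = 673
Sofia: 21·6 + 30·6 + 11·1 + 31·3 + 29·6 + 32·3 + 28·4 + 25·6 = 942
Nadia: 21·4 + 30·5 + 11·4 + 31·5 + 29·2 + 32·1 + 28·6 + 25·2 = 741
Kwame: 21·3 + 30·4 + 11·5 + 31·1 + 29·5 + 32·4 + 28·3 + 25·3 = 701
Mei: 21·5 + 30·1 + 11·3 + 31·4 + 29·4 + 32·6 + 28·2 + 25·1 = 681
Marcus: 21·1 + 30·2 + 11·6 + 31·2 + 29·3 + 32·5 + 28·1 + 25·5 = 609
Sofia has the highest Borda score (942).

Sofia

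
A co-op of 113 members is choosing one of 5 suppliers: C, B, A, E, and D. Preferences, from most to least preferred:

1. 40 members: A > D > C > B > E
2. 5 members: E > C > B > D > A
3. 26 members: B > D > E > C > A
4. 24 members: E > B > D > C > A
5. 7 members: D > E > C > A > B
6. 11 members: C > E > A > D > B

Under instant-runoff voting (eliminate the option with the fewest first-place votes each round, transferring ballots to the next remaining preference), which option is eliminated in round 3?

Round 1: C 11, B 26, A 40, E 29, D 7. Eliminate D.
Round 2: C 11, B 26, A 40, E 36. Eliminate C.
Round 3: B 26, A 40, E 47. Eliminate B.

B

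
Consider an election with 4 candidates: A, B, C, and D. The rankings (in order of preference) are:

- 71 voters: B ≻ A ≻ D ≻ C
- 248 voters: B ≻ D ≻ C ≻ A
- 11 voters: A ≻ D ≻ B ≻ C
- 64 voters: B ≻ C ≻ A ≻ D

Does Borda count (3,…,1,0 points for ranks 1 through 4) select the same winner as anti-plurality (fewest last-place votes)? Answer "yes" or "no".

yes

Borda — scores: A 239, B 1160, C 376, D 589. Winner: B.
Anti-plurality — last-place votes: A 248, B 0, C 82, D 64. Winner: B.
The two methods agree.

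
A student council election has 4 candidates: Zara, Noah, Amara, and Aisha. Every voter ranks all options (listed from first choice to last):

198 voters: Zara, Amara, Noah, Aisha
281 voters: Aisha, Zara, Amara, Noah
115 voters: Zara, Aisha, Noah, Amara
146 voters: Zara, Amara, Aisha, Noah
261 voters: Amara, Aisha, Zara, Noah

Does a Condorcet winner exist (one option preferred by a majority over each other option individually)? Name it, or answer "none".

none

Checking pairwise contests:
Aisha beats Zara 542–459.
Zara beats Noah 1001–0.
Zara beats Amara 740–261.
Amara beats Aisha 605–396.
Every option loses at least one head-to-head, so there is no Condorcet winner.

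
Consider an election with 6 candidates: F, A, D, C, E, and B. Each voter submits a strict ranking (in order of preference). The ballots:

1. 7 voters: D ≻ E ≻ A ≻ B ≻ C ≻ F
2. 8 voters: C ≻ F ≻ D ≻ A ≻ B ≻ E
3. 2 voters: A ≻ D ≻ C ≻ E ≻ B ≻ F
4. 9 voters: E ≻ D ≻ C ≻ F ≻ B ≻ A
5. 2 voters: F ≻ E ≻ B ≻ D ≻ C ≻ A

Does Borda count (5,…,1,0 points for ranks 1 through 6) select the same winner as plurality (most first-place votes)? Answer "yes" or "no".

no

Borda — scores: F 60, A 47, D 107, C 82, E 85, B 39. Winner: D.
Plurality — first-place votes: F 2, A 2, D 7, C 8, E 9, B 0. Winner: E.
The two methods disagree.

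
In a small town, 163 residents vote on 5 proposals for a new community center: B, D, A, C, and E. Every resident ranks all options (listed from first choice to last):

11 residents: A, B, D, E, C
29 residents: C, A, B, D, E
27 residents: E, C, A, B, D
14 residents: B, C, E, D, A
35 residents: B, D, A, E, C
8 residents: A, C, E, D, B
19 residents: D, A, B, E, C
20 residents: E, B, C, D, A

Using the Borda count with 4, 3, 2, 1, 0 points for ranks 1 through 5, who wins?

B

B: 11·3 + 29·2 + 27·1 + 14·4 + 35·4 + 8·0 + 19·2 + 20·3 = 412
D: 11·2 + 29·1 + 27·0 + 14·1 + 35·3 + 8·1 + 19·4 + 20·1 = 274
A: 11·4 + 29·3 + 27·2 + 14·0 + 35·2 + 8·4 + 19·3 + 20·0 = 344
C: 11·0 + 29·4 + 27·3 + 14·3 + 35·0 + 8·3 + 19·0 + 20·2 = 303
E: 11·1 + 29·0 + 27·4 + 14·2 + 35·1 + 8·2 + 19·1 + 20·4 = 297
B has the highest Borda score (412).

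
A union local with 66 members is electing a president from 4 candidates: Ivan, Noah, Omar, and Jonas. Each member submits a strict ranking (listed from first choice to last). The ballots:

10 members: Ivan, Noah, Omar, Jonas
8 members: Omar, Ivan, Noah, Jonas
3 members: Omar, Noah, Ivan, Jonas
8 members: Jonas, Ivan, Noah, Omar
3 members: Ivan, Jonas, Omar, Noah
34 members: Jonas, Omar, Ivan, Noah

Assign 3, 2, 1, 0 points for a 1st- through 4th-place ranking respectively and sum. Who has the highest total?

Ivan: 10·3 + 8·2 + 3·1 + 8·2 + 3·3 + 34·1 = 108
Noah: 10·2 + 8·1 + 3·2 + 8·1 + 3·0 + 34·0 = 42
Omar: 10·1 + 8·3 + 3·3 + 8·0 + 3·1 + 34·2 = 114
Jonas: 10·0 + 8·0 + 3·0 + 8·3 + 3·2 + 34·3 = 132
Jonas has the highest Borda score (132).

Jonas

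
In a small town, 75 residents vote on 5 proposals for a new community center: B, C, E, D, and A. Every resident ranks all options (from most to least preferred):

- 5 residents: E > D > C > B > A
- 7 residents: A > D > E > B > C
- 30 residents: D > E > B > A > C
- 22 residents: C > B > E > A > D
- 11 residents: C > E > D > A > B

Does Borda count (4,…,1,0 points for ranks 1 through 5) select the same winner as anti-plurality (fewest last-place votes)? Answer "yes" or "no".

yes

Borda — scores: B 138, C 142, E 201, D 178, A 91. Winner: E.
Anti-plurality — last-place votes: B 11, C 37, E 0, D 22, A 5. Winner: E.
The two methods agree.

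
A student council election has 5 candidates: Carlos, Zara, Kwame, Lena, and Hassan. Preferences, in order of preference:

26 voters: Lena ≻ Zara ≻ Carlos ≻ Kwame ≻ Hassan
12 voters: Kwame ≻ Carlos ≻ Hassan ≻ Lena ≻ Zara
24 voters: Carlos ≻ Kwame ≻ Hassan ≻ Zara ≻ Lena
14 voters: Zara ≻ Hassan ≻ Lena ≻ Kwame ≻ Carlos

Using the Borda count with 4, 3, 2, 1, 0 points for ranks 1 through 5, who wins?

Carlos: 26·2 + 12·3 + 24·4 + 14·0 = 184
Zara: 26·3 + 12·0 + 24·1 + 14·4 = 158
Kwame: 26·1 + 12·4 + 24·3 + 14·1 = 160
Lena: 26·4 + 12·1 + 24·0 + 14·2 = 144
Hassan: 26·0 + 12·2 + 24·2 + 14·3 = 114
Carlos has the highest Borda score (184).

Carlos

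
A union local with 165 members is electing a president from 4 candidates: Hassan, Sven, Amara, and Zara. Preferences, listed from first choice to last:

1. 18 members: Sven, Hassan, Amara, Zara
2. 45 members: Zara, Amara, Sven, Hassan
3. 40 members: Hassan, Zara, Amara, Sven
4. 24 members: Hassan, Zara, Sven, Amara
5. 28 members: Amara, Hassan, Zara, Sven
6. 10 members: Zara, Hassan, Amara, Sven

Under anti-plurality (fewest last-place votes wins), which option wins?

Zara

Last-place votes: Hassan 45, Sven 78, Amara 24, Zara 18.
Zara is ranked last by the fewest voters, so Zara wins.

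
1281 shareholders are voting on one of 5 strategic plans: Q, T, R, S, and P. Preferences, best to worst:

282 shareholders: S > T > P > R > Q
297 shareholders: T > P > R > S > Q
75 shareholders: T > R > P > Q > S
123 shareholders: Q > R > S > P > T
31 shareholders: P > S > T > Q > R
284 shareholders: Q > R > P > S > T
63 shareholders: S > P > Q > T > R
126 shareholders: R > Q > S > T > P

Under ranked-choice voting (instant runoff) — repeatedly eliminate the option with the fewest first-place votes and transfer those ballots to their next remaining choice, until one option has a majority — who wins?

S

Round 1: Q 407, T 372, R 126, S 345, P 31. Eliminate P.
Round 2: Q 407, T 372, R 126, S 376. Eliminate R.
Round 3: Q 533, T 372, S 376. Eliminate T.
Round 4: Q 608, S 673. S has a majority.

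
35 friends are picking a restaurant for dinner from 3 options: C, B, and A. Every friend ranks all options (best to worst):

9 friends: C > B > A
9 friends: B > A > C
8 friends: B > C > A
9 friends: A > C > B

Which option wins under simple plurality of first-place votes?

First-place votes: C 9, B 17, A 9.
B has the most first-place votes.

B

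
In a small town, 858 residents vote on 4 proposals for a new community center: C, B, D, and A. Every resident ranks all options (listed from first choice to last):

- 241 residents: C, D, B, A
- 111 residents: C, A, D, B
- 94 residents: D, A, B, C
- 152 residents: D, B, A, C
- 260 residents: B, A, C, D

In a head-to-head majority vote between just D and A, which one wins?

D

Voters preferring D to A: 487; preferring A to D: 371.
D wins the head-to-head.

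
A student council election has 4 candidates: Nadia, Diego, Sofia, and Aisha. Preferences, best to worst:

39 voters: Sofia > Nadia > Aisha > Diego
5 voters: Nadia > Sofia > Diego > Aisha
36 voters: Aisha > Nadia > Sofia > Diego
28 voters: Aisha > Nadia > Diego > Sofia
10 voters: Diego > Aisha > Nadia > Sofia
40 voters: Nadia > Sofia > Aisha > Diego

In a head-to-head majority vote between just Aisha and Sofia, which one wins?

Voters preferring Aisha to Sofia: 74; preferring Sofia to Aisha: 84.
Sofia wins the head-to-head.

Sofia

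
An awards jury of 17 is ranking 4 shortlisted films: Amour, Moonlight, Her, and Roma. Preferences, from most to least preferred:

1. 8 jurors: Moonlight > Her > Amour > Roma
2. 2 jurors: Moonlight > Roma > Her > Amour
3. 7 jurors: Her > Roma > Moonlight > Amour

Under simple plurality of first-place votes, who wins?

First-place votes: Amour 0, Moonlight 10, Her 7, Roma 0.
Moonlight has the most first-place votes.

Moonlight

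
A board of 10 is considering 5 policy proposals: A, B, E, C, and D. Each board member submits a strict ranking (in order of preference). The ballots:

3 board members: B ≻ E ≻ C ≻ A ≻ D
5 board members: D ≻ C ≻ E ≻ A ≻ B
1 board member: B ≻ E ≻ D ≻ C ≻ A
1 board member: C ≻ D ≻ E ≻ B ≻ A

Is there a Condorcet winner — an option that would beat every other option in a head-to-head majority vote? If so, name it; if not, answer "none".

D vs A: 7–3 for D.
D vs B: 6–4 for D.
D vs E: 6–4 for D.
D vs C: 6–4 for D.
D beats every other option head-to-head.

D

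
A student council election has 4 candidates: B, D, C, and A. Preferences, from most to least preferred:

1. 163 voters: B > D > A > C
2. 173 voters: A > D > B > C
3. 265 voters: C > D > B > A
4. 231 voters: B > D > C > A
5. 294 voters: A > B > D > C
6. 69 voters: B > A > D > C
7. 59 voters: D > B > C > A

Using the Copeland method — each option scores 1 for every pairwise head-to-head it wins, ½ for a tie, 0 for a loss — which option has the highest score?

B

B: beats D, C, and A → score 3.
D: beats C and A; loses to B → score 2.
C: loses to B, D, and A → score 0.
A: beats C; loses to B and D → score 1.
B has the best pairwise record.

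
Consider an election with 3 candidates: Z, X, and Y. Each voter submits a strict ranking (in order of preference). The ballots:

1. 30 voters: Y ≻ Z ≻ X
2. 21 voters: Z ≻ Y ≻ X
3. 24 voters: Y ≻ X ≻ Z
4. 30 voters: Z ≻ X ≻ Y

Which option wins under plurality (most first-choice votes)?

Y

First-place votes: Z 51, X 0, Y 54.
Y has the most first-place votes.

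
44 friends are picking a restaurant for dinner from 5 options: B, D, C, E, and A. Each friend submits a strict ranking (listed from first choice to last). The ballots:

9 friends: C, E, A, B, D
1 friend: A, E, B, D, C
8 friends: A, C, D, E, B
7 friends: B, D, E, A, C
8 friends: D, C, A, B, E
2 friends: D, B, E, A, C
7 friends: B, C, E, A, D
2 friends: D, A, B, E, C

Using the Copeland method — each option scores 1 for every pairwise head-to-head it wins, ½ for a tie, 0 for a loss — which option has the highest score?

B: beats D and E; loses to C and A → score 2.
D: beats E; loses to B, C, and A → score 1.
C: beats B, D, E, and A → score 4.
E: beats A; loses to B, D, and C → score 1.
A: beats B and D; loses to C and E → score 2.
C has the best pairwise record.

C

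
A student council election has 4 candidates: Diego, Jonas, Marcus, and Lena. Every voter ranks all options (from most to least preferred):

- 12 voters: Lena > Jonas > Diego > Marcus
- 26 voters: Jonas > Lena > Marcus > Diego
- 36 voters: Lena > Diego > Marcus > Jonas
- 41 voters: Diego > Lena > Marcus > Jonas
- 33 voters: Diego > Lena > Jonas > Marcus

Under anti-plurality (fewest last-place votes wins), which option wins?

Lena

Last-place votes: Diego 26, Jonas 77, Marcus 45, Lena 0.
Lena is ranked last by the fewest voters, so Lena wins.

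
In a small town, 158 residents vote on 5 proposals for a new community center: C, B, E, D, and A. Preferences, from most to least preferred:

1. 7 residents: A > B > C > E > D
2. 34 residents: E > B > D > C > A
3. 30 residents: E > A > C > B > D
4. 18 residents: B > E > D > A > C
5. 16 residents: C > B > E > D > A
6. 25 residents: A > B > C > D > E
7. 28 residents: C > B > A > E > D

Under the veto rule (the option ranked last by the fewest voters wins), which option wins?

B

Last-place votes: C 18, B 0, E 25, D 65, A 50.
B is ranked last by the fewest voters, so B wins.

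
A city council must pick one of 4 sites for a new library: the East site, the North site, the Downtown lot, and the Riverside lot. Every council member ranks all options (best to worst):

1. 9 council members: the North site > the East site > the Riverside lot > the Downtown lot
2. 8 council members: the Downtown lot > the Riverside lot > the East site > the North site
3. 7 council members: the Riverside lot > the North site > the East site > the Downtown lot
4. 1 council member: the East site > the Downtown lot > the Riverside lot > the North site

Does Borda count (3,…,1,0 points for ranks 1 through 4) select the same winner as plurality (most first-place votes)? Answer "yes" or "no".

Borda — scores: the East site 36, the North site 41, the Downtown lot 26, the Riverside lot 47. Winner: the Riverside lot.
Plurality — first-place votes: the East site 1, the North site 9, the Downtown lot 8, the Riverside lot 7. Winner: the North site.
The two methods disagree.

no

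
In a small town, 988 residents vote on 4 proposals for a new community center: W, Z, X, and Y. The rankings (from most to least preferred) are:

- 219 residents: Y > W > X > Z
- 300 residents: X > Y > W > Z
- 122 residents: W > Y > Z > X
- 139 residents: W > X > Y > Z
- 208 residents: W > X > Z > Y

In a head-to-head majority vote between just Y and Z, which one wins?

Voters preferring Y to Z: 780; preferring Z to Y: 208.
Y wins the head-to-head.

Y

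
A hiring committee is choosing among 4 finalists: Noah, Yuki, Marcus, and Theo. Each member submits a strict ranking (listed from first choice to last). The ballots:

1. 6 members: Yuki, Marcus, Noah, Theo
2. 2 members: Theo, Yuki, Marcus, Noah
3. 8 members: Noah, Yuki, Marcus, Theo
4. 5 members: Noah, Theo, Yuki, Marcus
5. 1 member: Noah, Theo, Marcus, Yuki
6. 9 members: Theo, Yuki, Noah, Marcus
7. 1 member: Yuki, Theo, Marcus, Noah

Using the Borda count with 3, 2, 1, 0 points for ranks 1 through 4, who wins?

Noah: 6·1 + 2·0 + 8·3 + 5·3 + 1·3 + 9·1 + 1·0 = 57
Yuki: 6·3 + 2·2 + 8·2 + 5·1 + 1·0 + 9·2 + 1·3 = 64
Marcus: 6·2 + 2·1 + 8·1 + 5·0 + 1·1 + 9·0 + 1·1 = 24
Theo: 6·0 + 2·3 + 8·0 + 5·2 + 1·2 + 9·3 + 1·2 = 47
Yuki has the highest Borda score (64).

Yuki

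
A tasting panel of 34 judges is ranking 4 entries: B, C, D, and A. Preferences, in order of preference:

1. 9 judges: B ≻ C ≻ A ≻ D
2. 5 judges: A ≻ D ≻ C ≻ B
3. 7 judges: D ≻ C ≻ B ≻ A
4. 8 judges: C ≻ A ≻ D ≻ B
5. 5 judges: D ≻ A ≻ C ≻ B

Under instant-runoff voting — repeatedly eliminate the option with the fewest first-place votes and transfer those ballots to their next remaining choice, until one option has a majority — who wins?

Round 1: B 9, C 8, D 12, A 5. Eliminate A.
Round 2: B 9, C 8, D 17. Eliminate C.
Round 3: B 9, D 25. D has a majority.

D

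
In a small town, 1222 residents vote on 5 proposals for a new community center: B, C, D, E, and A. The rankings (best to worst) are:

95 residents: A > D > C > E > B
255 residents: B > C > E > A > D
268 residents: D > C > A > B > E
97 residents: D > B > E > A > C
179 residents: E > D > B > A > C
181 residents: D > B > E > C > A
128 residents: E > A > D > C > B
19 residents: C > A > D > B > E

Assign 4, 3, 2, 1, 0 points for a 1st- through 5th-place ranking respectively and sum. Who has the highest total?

B: 95·0 + 255·4 + 268·1 + 97·3 + 179·2 + 181·3 + 128·0 + 19·1 = 2499
C: 95·2 + 255·3 + 268·3 + 97·0 + 179·0 + 181·1 + 128·1 + 19·4 = 2144
D: 95·3 + 255·0 + 268·4 + 97·4 + 179·3 + 181·4 + 128·2 + 19·2 = 3300
E: 95·1 + 255·2 + 268·0 + 97·2 + 179·4 + 181·2 + 128·4 + 19·0 = 2389
A: 95·4 + 255·1 + 268·2 + 97·1 + 179·1 + 181·0 + 128·3 + 19·3 = 1888
D has the highest Borda score (3300).

D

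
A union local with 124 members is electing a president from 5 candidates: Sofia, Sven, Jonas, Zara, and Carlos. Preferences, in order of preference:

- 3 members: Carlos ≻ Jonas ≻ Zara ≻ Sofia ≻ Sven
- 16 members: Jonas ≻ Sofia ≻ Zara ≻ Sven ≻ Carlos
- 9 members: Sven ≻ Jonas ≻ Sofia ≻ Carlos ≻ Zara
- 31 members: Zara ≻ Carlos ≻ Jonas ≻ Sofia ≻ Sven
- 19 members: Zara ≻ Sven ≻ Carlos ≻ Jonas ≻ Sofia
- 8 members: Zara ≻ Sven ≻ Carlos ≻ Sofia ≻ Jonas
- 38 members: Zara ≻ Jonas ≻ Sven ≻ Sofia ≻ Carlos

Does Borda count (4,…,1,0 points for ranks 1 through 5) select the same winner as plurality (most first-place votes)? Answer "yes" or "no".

yes

Borda — scores: Sofia 146, Sven 209, Jonas 295, Zara 422, Carlos 168. Winner: Zara.
Plurality — first-place votes: Sofia 0, Sven 9, Jonas 16, Zara 96, Carlos 3. Winner: Zara.
The two methods agree.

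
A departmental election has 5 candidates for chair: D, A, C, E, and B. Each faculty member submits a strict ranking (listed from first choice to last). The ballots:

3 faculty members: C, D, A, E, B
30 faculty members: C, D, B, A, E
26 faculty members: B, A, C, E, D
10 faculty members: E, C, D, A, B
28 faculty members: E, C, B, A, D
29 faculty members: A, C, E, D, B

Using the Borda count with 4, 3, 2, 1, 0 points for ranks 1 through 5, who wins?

D: 3·3 + 30·3 + 26·0 + 10·2 + 28·0 + 29·1 = 148
A: 3·2 + 30·1 + 26·3 + 10·1 + 28·1 + 29·4 = 268
C: 3·4 + 30·4 + 26·2 + 10·3 + 28·3 + 29·3 = 385
E: 3·1 + 30·0 + 26·1 + 10·4 + 28·4 + 29·2 = 239
B: 3·0 + 30·2 + 26·4 + 10·0 + 28·2 + 29·0 = 220
C has the highest Borda score (385).

C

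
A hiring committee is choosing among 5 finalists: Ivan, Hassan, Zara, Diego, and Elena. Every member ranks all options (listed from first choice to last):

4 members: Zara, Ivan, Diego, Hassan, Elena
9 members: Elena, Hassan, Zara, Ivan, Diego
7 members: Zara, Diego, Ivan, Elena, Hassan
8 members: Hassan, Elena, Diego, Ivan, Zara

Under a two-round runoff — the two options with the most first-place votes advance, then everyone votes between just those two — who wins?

Round 1 first-place votes: Ivan 0, Hassan 8, Zara 11, Diego 0, Elena 9.
Zara and Elena advance.
Runoff: Zara is preferred to Elena by 11 voters; Elena by 17.
Elena wins the runoff.

Elena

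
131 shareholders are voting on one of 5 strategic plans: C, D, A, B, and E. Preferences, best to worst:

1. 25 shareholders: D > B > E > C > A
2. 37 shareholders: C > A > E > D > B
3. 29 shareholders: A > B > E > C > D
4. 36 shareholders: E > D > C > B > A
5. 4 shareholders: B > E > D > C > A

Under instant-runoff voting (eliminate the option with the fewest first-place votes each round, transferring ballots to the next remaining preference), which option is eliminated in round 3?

A

Round 1: C 37, D 25, A 29, B 4, E 36. Eliminate B.
Round 2: C 37, D 25, A 29, E 40. Eliminate D.
Round 3: C 37, A 29, E 65. Eliminate A.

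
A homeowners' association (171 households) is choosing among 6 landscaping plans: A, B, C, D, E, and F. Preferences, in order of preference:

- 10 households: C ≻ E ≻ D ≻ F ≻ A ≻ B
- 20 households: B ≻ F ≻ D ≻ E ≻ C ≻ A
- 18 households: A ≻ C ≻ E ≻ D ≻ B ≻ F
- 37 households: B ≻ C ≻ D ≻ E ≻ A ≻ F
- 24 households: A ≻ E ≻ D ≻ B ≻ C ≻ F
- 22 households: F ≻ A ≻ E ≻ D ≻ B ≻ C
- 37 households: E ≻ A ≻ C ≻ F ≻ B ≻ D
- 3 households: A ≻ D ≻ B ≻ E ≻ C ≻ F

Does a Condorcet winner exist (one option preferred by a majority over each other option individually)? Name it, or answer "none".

E vs A: 104–67 for E.
E vs B: 111–60 for E.
E vs C: 106–65 for E.
E vs D: 111–60 for E.
E vs F: 129–42 for E.
E beats every other option head-to-head.

E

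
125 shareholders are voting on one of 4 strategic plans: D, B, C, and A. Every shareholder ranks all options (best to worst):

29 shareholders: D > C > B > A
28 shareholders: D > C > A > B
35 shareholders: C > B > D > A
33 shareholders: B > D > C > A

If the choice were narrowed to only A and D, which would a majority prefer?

Voters preferring A to D: 0; preferring D to A: 125.
D wins the head-to-head.

D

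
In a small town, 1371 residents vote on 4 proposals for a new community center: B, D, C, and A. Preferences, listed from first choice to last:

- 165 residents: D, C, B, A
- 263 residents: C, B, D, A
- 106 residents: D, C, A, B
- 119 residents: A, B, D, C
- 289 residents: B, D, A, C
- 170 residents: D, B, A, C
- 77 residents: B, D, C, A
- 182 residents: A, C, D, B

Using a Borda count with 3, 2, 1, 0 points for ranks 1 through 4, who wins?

D

B: 165·1 + 263·2 + 106·0 + 119·2 + 289·3 + 170·2 + 77·3 + 182·0 = 2367
D: 165·3 + 263·1 + 106·3 + 119·1 + 289·2 + 170·3 + 77·2 + 182·1 = 2619
C: 165·2 + 263·3 + 106·2 + 119·0 + 289·0 + 170·0 + 77·1 + 182·2 = 1772
A: 165·0 + 263·0 + 106·1 + 119·3 + 289·1 + 170·1 + 77·0 + 182·3 = 1468
D has the highest Borda score (2619).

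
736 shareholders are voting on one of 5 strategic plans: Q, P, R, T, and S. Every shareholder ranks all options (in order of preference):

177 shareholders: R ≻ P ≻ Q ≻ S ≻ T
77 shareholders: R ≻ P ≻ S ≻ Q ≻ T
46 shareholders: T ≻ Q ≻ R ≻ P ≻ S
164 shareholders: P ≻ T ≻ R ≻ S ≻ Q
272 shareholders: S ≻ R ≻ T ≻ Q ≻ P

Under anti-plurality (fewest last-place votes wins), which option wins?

R

Last-place votes: Q 164, P 272, R 0, T 254, S 46.
R is ranked last by the fewest voters, so R wins.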